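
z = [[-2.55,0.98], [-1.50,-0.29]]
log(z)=[[-6.91, 6.34], [-9.70, 7.70]]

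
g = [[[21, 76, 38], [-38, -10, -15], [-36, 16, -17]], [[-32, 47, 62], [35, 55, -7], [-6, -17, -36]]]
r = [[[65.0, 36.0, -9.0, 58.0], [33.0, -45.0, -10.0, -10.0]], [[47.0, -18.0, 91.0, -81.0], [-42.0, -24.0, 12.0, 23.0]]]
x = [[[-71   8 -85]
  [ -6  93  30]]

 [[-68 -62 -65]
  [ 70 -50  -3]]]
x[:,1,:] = [[-6, 93, 30], [70, -50, -3]]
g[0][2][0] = -36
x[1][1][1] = -50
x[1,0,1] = -62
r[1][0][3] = -81.0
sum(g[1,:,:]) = 101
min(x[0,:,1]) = 8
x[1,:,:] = [[-68, -62, -65], [70, -50, -3]]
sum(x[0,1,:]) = 117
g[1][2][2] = -36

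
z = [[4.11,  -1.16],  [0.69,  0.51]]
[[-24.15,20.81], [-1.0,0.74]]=z @ [[-4.65, 3.96], [4.34, -3.91]]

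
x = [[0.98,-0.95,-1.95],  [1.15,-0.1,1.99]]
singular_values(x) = [2.85, 1.68]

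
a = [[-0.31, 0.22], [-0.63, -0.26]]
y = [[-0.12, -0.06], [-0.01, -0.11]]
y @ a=[[0.08, -0.01], [0.07, 0.03]]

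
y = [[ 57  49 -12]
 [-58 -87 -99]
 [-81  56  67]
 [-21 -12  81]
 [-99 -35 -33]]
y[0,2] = -12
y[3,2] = 81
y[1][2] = -99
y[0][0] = 57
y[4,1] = -35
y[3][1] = -12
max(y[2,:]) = 67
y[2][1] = 56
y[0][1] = 49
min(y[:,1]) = -87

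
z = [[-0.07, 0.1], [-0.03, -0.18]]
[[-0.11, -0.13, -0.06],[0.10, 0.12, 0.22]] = z @[[0.62, 0.76, -0.73], [-0.66, -0.77, -1.12]]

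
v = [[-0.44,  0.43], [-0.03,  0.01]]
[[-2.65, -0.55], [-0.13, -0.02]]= v @ [[3.68, 0.23], [-2.4, -1.04]]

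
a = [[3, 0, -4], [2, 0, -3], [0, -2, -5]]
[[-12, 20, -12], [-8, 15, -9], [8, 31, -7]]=a @ [[-4, 0, 0], [-4, -3, -4], [0, -5, 3]]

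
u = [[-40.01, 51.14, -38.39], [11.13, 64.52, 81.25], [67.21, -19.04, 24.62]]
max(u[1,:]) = 81.25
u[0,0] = -40.01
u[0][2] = -38.39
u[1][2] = 81.25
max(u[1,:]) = 81.25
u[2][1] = -19.04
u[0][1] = 51.14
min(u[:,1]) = -19.04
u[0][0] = -40.01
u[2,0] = 67.21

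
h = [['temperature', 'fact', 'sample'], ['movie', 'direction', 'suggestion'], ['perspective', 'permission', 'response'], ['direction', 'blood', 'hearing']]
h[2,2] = 'response'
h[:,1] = ['fact', 'direction', 'permission', 'blood']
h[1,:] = ['movie', 'direction', 'suggestion']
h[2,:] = ['perspective', 'permission', 'response']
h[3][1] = 'blood'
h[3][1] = 'blood'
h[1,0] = 'movie'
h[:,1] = ['fact', 'direction', 'permission', 'blood']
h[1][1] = 'direction'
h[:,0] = ['temperature', 'movie', 'perspective', 'direction']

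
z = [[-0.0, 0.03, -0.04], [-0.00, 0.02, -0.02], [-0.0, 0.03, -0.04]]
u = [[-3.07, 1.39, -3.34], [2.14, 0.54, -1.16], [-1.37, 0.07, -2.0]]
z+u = [[-3.07, 1.42, -3.38], [2.14, 0.56, -1.18], [-1.37, 0.10, -2.04]]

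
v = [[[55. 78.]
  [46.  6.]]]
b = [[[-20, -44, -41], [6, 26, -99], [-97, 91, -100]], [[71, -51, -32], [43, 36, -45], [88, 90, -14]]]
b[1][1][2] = -45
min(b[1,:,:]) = -51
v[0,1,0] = 46.0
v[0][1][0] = 46.0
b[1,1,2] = -45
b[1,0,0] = 71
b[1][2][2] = -14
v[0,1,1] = 6.0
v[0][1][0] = 46.0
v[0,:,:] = [[55.0, 78.0], [46.0, 6.0]]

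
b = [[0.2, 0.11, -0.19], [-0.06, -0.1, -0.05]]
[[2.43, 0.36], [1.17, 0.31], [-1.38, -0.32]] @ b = [[0.46, 0.23, -0.48], [0.22, 0.10, -0.24], [-0.26, -0.12, 0.28]]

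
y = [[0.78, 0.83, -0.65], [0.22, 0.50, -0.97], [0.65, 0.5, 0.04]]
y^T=[[0.78,0.22,0.65],  [0.83,0.50,0.5],  [-0.65,-0.97,0.04]]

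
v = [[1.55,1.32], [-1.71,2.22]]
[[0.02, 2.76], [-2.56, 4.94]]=v@[[0.60, -0.07],[-0.69, 2.17]]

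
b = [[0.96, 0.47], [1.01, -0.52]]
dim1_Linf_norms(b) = [0.96, 1.01]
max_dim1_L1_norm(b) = 1.53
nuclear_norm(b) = 2.09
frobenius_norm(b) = 1.56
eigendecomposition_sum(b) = [[1.07, 0.29], [0.61, 0.17]] + [[-0.11,0.18], [0.4,-0.69]]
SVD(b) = [[-0.67,  -0.74], [-0.74,  0.67]] @ diag([1.3947995315014503, 0.6982365408107304]) @ [[-1.0, 0.05], [-0.05, -1.00]]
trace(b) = 0.44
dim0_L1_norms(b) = [1.97, 0.99]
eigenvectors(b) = [[0.87, -0.26], [0.50, 0.97]]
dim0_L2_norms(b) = [1.39, 0.7]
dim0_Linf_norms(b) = [1.01, 0.52]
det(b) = -0.97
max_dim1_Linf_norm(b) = 1.01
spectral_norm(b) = 1.39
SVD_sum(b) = [[0.93, -0.05], [1.03, -0.05]] + [[0.03, 0.52], [-0.02, -0.47]]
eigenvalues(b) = [1.23, -0.79]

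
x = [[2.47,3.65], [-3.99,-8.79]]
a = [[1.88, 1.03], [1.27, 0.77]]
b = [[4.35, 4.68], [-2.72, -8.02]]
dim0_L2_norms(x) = [4.69, 9.52]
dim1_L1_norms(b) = [9.03, 10.74]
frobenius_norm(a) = 2.61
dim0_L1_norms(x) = [6.46, 12.44]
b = a + x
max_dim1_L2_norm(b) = 8.47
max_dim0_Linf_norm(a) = 1.88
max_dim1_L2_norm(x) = 9.65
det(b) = -22.16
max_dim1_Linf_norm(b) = 8.02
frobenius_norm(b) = 10.61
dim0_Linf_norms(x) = [3.99, 8.79]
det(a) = 0.14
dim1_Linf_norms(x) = [3.65, 8.79]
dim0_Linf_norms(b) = [4.35, 8.02]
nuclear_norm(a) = 2.66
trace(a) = 2.65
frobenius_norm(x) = 10.61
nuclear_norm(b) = 12.52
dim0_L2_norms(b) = [5.13, 9.29]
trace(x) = -6.32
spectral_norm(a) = 2.61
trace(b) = -3.67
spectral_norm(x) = 10.59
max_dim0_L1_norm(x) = 12.44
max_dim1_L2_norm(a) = 2.14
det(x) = -7.15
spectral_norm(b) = 10.39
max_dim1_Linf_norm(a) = 1.88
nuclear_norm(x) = 11.27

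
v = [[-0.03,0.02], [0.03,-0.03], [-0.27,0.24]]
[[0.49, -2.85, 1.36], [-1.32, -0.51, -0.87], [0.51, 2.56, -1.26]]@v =[[-0.47, 0.42], [0.26, -0.22], [0.4, -0.37]]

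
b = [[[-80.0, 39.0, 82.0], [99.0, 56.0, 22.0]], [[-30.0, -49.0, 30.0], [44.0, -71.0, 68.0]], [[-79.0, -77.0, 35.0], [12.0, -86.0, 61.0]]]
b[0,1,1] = 56.0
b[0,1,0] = 99.0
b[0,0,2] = 82.0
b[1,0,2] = 30.0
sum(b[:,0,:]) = -129.0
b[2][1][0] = 12.0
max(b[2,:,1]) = -77.0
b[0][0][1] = 39.0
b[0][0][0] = -80.0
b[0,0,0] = -80.0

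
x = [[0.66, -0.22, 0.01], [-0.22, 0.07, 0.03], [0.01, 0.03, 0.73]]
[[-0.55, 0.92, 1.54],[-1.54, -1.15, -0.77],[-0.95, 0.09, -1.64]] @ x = [[-0.55, 0.23, 1.15], [-0.77, 0.24, -0.61], [-0.66, 0.17, -1.20]]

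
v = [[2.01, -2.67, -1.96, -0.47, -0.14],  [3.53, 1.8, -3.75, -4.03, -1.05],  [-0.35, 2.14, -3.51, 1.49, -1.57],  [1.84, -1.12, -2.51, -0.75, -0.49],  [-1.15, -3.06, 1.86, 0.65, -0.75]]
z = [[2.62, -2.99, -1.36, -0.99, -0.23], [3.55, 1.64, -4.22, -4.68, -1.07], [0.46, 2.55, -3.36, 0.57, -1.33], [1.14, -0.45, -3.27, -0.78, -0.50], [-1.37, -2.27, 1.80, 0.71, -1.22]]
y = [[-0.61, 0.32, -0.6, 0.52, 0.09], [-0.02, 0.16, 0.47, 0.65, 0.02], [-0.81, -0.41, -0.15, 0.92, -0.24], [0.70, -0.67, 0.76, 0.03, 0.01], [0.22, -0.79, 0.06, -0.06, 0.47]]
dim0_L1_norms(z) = [9.14, 9.9, 14.01, 7.73, 4.35]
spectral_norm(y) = 1.81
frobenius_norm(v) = 10.53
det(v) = -7.41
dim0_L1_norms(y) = [2.36, 2.35, 2.04, 2.18, 0.83]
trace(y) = -0.10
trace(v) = -1.20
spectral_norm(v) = 8.36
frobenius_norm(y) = 2.44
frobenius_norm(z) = 10.97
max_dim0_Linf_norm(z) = 4.68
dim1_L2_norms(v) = [3.91, 6.86, 4.66, 3.43, 3.89]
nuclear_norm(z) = 19.63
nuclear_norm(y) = 4.56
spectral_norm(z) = 9.15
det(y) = -0.12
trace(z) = -1.10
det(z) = -197.70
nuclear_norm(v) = 18.59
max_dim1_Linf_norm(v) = 4.03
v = z + y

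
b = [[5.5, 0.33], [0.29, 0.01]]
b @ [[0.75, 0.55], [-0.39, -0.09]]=[[4.00, 3.0], [0.21, 0.16]]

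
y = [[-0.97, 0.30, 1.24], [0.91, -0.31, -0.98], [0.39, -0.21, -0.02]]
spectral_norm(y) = 2.13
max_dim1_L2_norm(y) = 1.6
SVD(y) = [[-0.75, -0.29, -0.59],  [0.64, -0.13, -0.75],  [0.15, -0.95, 0.28]] @ diag([2.1303304036212283, 0.3337343626530693, 0.003707639622211049]) @ [[0.64, -0.21, -0.73],[-0.6, 0.45, -0.66],[-0.47, -0.87, -0.16]]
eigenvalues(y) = [-1.68, 0.0, 0.38]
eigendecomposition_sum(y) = [[-1.0, 0.37, 0.97],[0.92, -0.34, -0.89],[0.35, -0.13, -0.34]] + [[0.00, 0.00, -0.0], [0.0, 0.00, -0.0], [0.00, 0.00, -0.0]] + [[0.03, -0.07, 0.27], [-0.01, 0.02, -0.09], [0.04, -0.08, 0.32]]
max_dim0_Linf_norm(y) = 1.24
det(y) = -0.00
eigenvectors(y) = [[0.71, -0.48, 0.63], [-0.65, -0.86, -0.22], [-0.25, -0.16, 0.74]]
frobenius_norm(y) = 2.16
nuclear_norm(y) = 2.47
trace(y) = -1.30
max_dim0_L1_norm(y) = 2.27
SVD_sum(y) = [[-1.03, 0.34, 1.18], [0.88, -0.29, -1.01], [0.2, -0.07, -0.23]] + [[0.06, -0.04, 0.06], [0.03, -0.02, 0.03], [0.19, -0.14, 0.21]] + [[0.00,  0.00,  0.0], [0.0,  0.00,  0.00], [-0.0,  -0.00,  -0.0]]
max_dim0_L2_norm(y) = 1.58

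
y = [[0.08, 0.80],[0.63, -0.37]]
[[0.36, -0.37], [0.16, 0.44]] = y@[[0.49, 0.40], [0.40, -0.5]]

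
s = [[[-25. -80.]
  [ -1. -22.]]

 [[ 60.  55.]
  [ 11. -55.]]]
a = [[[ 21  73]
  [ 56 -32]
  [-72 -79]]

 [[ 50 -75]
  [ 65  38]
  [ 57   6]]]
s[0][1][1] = -22.0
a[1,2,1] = 6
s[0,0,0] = -25.0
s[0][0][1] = -80.0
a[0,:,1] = [73, -32, -79]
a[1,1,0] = 65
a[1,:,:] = [[50, -75], [65, 38], [57, 6]]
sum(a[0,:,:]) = -33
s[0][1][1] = -22.0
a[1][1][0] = 65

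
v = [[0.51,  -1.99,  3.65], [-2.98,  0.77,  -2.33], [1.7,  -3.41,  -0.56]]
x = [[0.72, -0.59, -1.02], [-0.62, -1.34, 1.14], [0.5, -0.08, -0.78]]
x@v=[[0.39, 1.59, 4.57], [5.62, -3.69, 0.22], [-0.83, 1.60, 2.45]]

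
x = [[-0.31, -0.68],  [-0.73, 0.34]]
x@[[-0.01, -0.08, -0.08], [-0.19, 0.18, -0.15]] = [[0.13,-0.10,0.13], [-0.06,0.12,0.01]]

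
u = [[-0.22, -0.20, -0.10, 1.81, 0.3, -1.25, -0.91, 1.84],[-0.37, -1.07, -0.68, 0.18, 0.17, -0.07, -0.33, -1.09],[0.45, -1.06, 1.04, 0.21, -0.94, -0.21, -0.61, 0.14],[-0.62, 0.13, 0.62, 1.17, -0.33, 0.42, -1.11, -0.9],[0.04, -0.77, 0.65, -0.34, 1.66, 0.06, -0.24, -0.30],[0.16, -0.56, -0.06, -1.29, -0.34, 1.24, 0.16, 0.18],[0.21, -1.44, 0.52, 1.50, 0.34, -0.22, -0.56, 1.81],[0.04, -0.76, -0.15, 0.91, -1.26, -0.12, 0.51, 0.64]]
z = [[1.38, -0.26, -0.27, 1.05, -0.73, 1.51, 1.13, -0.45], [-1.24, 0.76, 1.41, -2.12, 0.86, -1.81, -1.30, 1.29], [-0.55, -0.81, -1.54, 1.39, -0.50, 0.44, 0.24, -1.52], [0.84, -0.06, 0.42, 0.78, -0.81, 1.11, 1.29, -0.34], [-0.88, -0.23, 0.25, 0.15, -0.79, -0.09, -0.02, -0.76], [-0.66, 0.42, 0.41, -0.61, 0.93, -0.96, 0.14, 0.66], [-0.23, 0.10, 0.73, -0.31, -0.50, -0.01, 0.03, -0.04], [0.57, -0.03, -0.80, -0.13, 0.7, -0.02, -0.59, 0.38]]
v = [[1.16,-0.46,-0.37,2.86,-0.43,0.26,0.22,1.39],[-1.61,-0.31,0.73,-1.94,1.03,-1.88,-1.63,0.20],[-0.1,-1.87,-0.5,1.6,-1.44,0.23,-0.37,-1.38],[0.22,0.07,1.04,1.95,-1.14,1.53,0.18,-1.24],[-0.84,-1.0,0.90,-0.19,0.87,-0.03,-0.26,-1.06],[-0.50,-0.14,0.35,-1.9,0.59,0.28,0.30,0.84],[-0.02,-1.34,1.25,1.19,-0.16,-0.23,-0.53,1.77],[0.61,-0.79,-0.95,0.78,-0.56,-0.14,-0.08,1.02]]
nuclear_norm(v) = 18.28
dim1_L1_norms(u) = [6.63, 3.96, 4.66, 5.3, 4.06, 3.99, 6.6, 4.39]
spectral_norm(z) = 5.72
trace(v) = 3.94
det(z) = 0.00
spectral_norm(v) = 5.96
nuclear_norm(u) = 15.19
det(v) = -8.99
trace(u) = 3.90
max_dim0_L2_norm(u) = 3.1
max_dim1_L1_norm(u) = 6.63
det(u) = -13.94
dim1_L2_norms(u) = [3.04, 1.76, 1.94, 2.12, 2.01, 1.93, 2.9, 1.92]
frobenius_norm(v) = 8.30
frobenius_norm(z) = 6.71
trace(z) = 0.04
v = u + z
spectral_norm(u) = 4.32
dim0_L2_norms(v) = [2.31, 2.69, 2.32, 4.9, 2.46, 2.48, 1.82, 3.38]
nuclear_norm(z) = 11.59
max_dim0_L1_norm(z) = 6.54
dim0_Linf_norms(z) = [1.38, 0.81, 1.54, 2.12, 0.93, 1.81, 1.3, 1.52]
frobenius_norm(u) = 6.36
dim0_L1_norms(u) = [2.11, 5.99, 3.82, 7.41, 5.34, 3.59, 4.43, 6.9]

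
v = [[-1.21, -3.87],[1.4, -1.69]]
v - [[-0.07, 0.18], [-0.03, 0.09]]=[[-1.14, -4.05], [1.43, -1.78]]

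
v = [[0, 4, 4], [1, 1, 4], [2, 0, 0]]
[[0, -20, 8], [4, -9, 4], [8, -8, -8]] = v @ [[4, -4, -4], [0, -5, 0], [0, 0, 2]]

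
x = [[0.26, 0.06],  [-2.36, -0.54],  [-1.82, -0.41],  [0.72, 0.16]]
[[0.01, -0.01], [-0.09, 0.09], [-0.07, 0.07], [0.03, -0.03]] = x@[[0.03,-0.03], [0.03,-0.03]]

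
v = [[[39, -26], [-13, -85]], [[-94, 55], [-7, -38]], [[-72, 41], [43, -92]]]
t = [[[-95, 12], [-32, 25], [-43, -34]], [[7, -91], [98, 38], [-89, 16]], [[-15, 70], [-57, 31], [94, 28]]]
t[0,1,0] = -32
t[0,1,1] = 25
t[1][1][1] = 38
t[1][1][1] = 38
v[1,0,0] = -94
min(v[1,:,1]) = -38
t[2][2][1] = 28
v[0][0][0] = 39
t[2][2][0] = 94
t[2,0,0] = -15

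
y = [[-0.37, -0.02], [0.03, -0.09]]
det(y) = 0.03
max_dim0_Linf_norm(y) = 0.37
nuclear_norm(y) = 0.46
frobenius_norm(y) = 0.38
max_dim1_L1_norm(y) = 0.39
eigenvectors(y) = [[-0.99, 0.07], [0.11, -1.00]]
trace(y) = -0.46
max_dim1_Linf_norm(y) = 0.37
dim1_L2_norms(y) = [0.37, 0.09]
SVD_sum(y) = [[-0.37, -0.01],[0.03, 0.0]] + [[0.0, -0.01], [0.00, -0.09]]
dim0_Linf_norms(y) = [0.37, 0.09]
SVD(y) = [[-1.00, 0.07], [0.07, 1.00]] @ diag([0.3714439632864045, 0.09126544876396647]) @ [[1.0, 0.04], [0.04, -1.0]]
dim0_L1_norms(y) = [0.4, 0.11]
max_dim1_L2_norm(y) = 0.37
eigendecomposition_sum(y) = [[-0.37, -0.03], [0.04, 0.00]] + [[0.00, 0.01], [-0.01, -0.09]]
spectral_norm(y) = 0.37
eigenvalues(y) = [-0.37, -0.09]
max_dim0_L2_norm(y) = 0.37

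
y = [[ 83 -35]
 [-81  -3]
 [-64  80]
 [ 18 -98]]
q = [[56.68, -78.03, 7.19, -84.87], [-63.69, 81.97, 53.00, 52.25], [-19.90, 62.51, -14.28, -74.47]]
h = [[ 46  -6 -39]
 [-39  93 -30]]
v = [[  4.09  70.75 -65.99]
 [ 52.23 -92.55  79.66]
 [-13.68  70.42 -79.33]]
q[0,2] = 7.19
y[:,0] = [83, -81, -64, 18]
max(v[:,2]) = 79.66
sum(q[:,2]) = 45.91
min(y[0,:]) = -35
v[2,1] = 70.42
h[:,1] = [-6, 93]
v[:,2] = [-65.99, 79.66, -79.33]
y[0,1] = -35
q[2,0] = -19.9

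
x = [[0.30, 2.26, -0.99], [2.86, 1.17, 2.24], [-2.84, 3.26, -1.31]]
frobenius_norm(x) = 6.42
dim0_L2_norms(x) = [4.04, 4.14, 2.78]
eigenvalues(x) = [-4.68, 1.26, 3.58]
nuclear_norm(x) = 9.91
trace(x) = 0.16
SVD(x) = [[0.29, 0.49, -0.82], [-0.46, 0.82, 0.33], [0.84, 0.28, 0.46]] @ diag([5.198873882123614, 3.5839657017132067, 1.1313709412550323]) @ [[-0.7, 0.55, -0.46], [0.47, 0.84, 0.28], [-0.54, 0.03, 0.84]]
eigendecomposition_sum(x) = [[-1.18, 1.03, -1.04], [1.53, -1.33, 1.33], [-2.47, 2.16, -2.16]] + [[0.64, -0.23, -0.45], [-0.09, 0.03, 0.06], [-0.83, 0.30, 0.58]] + [[0.84, 1.46, 0.5], [1.42, 2.47, 0.84], [0.46, 0.8, 0.27]]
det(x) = -21.08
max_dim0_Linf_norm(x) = 3.26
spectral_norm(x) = 5.20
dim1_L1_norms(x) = [3.55, 6.27, 7.41]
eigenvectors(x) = [[0.38, -0.61, 0.49], [-0.49, 0.08, 0.83], [0.79, 0.79, 0.27]]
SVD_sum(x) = [[-1.04, 0.82, -0.69],[1.66, -1.31, 1.11],[-3.04, 2.40, -2.03]] + [[0.83, 1.47, 0.49], [1.4, 2.47, 0.82], [0.48, 0.85, 0.28]] + [[0.5, -0.03, -0.78], [-0.2, 0.01, 0.32], [-0.28, 0.01, 0.44]]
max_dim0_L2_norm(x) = 4.14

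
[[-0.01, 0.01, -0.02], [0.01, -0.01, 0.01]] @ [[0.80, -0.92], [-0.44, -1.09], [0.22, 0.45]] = [[-0.02, -0.01], [0.01, 0.01]]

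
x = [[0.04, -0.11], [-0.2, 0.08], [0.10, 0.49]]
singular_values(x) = [0.51, 0.22]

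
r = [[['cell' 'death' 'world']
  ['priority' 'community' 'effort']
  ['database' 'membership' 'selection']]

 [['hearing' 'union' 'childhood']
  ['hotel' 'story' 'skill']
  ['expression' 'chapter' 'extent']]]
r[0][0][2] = 'world'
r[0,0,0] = 'cell'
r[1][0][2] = 'childhood'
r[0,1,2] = 'effort'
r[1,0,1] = 'union'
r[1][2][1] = 'chapter'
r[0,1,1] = 'community'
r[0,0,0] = 'cell'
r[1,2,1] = 'chapter'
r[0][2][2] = 'selection'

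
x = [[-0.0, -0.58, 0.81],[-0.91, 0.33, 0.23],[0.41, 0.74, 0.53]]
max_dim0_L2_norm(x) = 1.0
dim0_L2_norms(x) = [1.0, 1.0, 0.99]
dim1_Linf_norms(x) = [0.81, 0.91, 0.74]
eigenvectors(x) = [[0.69+0.00j, 0.25-0.44j, 0.25+0.44j], [0.56+0.00j, 0.20+0.55j, (0.2-0.55j)], [(-0.46+0j), (0.63+0j), (0.63-0j)]]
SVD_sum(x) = [[0.26, 0.06, 0.17],[-0.48, -0.11, -0.30],[0.63, 0.14, 0.4]] + [[-0.02,  -0.78,  0.31], [0.0,  0.19,  -0.07], [0.01,  0.47,  -0.19]] + [[-0.24, 0.14, 0.34], [-0.44, 0.25, 0.60], [-0.23, 0.13, 0.32]]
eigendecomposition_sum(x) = [[-0.48-0.00j, (-0.39+0j), (0.31-0j)], [(-0.39-0j), (-0.31+0j), (0.25-0j)], [0.32+0.00j, 0.25-0.00j, -0.21+0.00j]] + [[0.24+0.09j, (-0.1-0.28j), 0.25-0.20j], [(-0.26+0.14j), 0.32+0.13j, -0.01+0.37j], [(0.05+0.31j), 0.24-0.27j, 0.37+0.14j]] + [[(0.24-0.09j), (-0.1+0.28j), 0.25+0.20j], [-0.26-0.14j, (0.32-0.13j), -0.01-0.37j], [0.05-0.31j, (0.24+0.27j), (0.37-0.14j)]]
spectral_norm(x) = 1.00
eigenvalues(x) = [(-1+0j), (0.93+0.36j), (0.93-0.36j)]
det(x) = -0.99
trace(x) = 0.86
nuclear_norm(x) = 2.99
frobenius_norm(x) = 1.73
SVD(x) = [[0.32, 0.84, 0.44], [-0.57, -0.2, 0.79], [0.76, -0.5, 0.42]] @ diag([1.0009753238918637, 0.9968227718513596, 0.9916616169229057]) @ [[0.83,0.19,0.53], [-0.02,-0.93,0.37], [-0.56,0.32,0.77]]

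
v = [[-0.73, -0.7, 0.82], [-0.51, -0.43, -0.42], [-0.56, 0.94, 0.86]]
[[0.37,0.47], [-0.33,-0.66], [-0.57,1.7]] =v@[[0.75, -0.19],[-0.66, 0.74],[0.55, 1.04]]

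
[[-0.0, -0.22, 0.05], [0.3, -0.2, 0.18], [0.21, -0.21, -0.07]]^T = [[-0.0, 0.30, 0.21], [-0.22, -0.2, -0.21], [0.05, 0.18, -0.07]]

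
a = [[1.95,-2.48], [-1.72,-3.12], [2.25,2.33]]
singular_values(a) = [4.9, 3.02]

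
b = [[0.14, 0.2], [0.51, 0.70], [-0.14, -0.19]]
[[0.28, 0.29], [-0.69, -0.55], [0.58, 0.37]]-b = [[0.14,0.09], [-1.20,-1.25], [0.72,0.56]]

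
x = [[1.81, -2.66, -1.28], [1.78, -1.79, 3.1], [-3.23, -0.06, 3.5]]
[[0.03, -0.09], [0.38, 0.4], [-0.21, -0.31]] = x@[[0.14, 0.19], [0.05, 0.12], [0.07, 0.09]]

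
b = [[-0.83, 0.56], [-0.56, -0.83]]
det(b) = 1.00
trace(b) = -1.66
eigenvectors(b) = [[(0.71+0j), (0.71-0j)],[0.71j, 0.00-0.71j]]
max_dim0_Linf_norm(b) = 0.83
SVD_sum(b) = [[0.0, 0.56], [0.0, -0.83]] + [[-0.83, 0.00], [-0.56, 0.0]]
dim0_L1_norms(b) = [1.39, 1.39]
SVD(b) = [[-0.56, -0.83],[0.83, -0.56]] @ diag([1.0012492197250393, 1.001249219725039]) @ [[-0.0, -1.0], [1.00, 0.00]]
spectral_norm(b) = 1.00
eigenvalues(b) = [(-0.83+0.56j), (-0.83-0.56j)]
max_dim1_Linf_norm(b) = 0.83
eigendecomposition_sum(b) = [[(-0.42+0.28j), 0.28+0.42j],[(-0.28-0.42j), (-0.42+0.28j)]] + [[-0.42-0.28j, (0.28-0.42j)], [(-0.28+0.42j), -0.42-0.28j]]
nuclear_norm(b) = 2.00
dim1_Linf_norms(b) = [0.83, 0.83]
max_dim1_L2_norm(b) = 1.0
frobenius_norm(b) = 1.42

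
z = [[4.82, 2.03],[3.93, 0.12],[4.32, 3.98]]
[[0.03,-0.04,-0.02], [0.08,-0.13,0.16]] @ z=[[-0.10,-0.02], [0.57,0.78]]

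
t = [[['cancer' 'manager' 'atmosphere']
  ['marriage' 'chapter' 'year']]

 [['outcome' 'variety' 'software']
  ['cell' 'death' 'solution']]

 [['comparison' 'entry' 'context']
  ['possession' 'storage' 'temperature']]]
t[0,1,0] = 'marriage'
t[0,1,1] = 'chapter'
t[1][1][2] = 'solution'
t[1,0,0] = 'outcome'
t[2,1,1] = 'storage'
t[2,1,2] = 'temperature'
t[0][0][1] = 'manager'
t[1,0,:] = ['outcome', 'variety', 'software']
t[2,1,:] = ['possession', 'storage', 'temperature']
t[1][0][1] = 'variety'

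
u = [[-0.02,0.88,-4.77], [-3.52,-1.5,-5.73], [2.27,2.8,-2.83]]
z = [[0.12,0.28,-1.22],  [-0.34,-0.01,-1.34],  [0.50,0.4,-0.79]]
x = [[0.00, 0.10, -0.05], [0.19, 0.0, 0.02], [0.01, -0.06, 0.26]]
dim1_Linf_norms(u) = [4.77, 5.73, 2.83]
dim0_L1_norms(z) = [0.96, 0.69, 3.35]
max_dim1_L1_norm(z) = 1.69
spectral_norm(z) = 2.01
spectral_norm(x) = 0.28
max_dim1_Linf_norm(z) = 1.34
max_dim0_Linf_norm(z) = 1.34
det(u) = 10.15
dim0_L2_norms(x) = [0.19, 0.12, 0.27]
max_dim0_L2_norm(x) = 0.27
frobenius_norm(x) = 0.35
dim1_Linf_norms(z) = [1.22, 1.34, 0.79]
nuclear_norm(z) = 2.74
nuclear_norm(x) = 0.55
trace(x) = 0.26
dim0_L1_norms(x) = [0.2, 0.16, 0.33]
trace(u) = -4.35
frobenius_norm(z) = 2.13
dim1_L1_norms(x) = [0.15, 0.21, 0.33]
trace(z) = -0.68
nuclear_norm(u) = 13.41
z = u @ x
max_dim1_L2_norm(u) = 6.89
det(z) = -0.04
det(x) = -0.00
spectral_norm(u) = 8.21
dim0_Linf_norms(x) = [0.19, 0.1, 0.26]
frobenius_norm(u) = 9.59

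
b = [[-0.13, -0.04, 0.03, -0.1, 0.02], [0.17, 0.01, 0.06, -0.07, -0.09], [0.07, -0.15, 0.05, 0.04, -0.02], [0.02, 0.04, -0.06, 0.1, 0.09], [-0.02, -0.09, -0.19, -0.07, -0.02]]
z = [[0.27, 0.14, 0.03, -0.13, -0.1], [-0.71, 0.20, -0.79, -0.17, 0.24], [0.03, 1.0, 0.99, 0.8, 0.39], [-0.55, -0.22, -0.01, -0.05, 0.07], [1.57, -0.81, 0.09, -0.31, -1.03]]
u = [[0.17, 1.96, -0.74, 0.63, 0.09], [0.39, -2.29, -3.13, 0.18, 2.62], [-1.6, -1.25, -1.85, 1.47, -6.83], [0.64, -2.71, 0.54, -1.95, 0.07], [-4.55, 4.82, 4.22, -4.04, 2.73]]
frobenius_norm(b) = 0.43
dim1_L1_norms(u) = [3.59, 8.61, 13.0, 5.91, 20.36]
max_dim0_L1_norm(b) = 0.41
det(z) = 0.04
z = u @ b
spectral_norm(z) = 2.34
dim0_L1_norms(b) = [0.41, 0.33, 0.39, 0.38, 0.24]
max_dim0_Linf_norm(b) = 0.19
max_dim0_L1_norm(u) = 13.03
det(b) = -0.00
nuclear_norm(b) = 0.87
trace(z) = 0.38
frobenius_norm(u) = 13.44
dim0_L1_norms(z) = [3.13, 2.37, 1.91, 1.46, 1.83]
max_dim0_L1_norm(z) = 3.13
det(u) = -609.85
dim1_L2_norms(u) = [2.2, 4.7, 7.51, 3.44, 9.25]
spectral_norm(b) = 0.26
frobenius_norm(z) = 2.97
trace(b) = 0.01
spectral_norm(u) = 10.36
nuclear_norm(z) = 4.89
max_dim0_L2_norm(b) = 0.23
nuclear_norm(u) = 24.89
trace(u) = -3.19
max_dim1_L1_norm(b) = 0.4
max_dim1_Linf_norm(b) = 0.19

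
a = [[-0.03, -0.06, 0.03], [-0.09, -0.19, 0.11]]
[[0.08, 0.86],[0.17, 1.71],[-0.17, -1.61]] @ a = [[-0.08, -0.17, 0.10], [-0.16, -0.34, 0.19], [0.15, 0.32, -0.18]]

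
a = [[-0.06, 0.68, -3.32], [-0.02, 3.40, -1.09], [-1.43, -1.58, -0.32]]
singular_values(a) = [4.37, 2.9, 1.19]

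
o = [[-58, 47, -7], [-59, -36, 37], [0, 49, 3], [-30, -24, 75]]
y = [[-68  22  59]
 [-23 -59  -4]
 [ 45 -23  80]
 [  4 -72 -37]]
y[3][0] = 4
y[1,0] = -23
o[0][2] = -7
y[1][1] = -59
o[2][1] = 49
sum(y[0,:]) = 13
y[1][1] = -59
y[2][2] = 80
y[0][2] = 59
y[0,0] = -68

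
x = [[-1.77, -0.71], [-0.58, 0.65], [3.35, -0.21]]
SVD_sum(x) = [[-1.78, -0.02], [-0.57, -0.01], [3.35, 0.04]] + [[0.01, -0.69], [-0.01, 0.66], [0.00, -0.25]]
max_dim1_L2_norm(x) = 3.36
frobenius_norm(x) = 3.96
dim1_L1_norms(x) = [2.48, 1.23, 3.56]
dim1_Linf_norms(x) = [1.77, 0.65, 3.35]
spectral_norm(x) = 3.83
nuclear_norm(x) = 4.82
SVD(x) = [[-0.46, 0.7], [-0.15, -0.67], [0.87, 0.26]] @ diag([3.8332834888179206, 0.9840923200370513]) @ [[1.0, 0.01], [0.01, -1.0]]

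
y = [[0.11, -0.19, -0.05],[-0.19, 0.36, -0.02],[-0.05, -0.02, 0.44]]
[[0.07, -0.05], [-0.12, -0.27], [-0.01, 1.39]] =y@[[-1.02, 0.03], [-0.89, -0.56], [-0.19, 3.13]]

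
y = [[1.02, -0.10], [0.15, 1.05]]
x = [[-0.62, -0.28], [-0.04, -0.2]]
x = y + [[-1.64,-0.18], [-0.19,-1.25]]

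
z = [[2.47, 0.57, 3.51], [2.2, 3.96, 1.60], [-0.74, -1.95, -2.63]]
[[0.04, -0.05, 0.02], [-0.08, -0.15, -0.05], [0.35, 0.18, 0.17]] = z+[[-2.43, -0.62, -3.49], [-2.28, -4.11, -1.65], [1.09, 2.13, 2.80]]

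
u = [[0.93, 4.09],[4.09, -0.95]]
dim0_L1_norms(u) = [5.02, 5.04]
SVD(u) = [[-0.62, 0.78], [0.78, 0.62]] @ diag([4.206629600048115, 4.186629600048114]) @ [[0.62, -0.78], [0.78, 0.62]]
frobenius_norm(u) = 5.93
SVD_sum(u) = [[-1.63, 2.05], [2.05, -2.57]] + [[2.56, 2.04],[2.04, 1.62]]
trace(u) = -0.02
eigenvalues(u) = [4.19, -4.21]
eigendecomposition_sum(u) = [[2.56, 2.04], [2.04, 1.62]] + [[-1.63, 2.05], [2.05, -2.57]]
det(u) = -17.61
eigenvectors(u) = [[0.78, -0.62], [0.62, 0.78]]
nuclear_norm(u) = 8.39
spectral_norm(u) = 4.21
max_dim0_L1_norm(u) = 5.04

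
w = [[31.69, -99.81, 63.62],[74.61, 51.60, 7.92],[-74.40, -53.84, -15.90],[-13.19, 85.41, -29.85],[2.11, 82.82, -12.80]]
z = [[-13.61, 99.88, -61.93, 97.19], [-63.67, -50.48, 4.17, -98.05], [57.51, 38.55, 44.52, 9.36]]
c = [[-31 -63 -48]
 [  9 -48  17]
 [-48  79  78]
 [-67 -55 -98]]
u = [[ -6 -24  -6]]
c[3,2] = -98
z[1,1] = -50.48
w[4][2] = -12.8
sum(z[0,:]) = 121.53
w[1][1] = 51.6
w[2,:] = [-74.4, -53.84, -15.9]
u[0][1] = -24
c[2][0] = -48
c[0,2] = -48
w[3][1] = 85.41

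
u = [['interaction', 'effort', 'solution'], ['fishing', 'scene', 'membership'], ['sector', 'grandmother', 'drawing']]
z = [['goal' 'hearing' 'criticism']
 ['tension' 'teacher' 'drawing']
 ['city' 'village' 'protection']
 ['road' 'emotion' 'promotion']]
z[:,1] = ['hearing', 'teacher', 'village', 'emotion']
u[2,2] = 'drawing'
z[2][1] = 'village'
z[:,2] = ['criticism', 'drawing', 'protection', 'promotion']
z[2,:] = ['city', 'village', 'protection']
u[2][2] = 'drawing'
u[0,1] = 'effort'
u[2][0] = 'sector'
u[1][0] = 'fishing'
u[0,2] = 'solution'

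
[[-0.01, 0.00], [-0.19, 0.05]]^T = [[-0.01, -0.19], [0.0, 0.05]]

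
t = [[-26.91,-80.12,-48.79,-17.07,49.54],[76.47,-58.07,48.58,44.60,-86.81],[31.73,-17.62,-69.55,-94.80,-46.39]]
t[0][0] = -26.91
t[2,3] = -94.8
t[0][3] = -17.07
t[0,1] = -80.12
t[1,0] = 76.47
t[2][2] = -69.55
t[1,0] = 76.47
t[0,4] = 49.54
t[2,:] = [31.73, -17.62, -69.55, -94.8, -46.39]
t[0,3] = -17.07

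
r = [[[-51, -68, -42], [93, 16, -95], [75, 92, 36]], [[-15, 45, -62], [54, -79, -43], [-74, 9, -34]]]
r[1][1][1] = -79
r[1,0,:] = [-15, 45, -62]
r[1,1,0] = 54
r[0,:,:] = [[-51, -68, -42], [93, 16, -95], [75, 92, 36]]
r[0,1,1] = 16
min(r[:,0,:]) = -68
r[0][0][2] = -42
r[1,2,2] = -34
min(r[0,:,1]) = -68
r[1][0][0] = -15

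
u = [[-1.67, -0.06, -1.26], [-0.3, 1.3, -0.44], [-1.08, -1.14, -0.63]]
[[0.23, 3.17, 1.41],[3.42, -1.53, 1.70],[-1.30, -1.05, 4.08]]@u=[[-2.86, 2.5, -2.57], [-7.09, -4.13, -4.71], [-1.92, -5.94, -0.47]]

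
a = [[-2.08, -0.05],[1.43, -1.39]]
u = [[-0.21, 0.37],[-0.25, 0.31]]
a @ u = [[0.45, -0.79], [0.05, 0.10]]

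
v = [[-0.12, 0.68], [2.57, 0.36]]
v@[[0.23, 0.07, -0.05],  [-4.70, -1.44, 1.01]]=[[-3.22, -0.99, 0.69], [-1.10, -0.34, 0.24]]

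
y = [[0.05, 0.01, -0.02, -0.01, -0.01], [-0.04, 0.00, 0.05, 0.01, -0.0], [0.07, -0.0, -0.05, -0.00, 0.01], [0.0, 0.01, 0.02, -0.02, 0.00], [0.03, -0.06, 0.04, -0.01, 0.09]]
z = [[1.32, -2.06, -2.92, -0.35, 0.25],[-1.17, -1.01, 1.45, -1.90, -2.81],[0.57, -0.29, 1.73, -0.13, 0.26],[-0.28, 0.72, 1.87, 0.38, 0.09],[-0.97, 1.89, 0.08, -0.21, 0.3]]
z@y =[[-0.05, -0.01, 0.02, -0.03, -0.02], [-0.0, 0.14, -0.25, 0.07, -0.23], [0.17, -0.01, -0.1, -0.01, 0.04], [0.09, -0.0, -0.04, 0.0, 0.03], [-0.11, -0.03, 0.12, 0.03, 0.04]]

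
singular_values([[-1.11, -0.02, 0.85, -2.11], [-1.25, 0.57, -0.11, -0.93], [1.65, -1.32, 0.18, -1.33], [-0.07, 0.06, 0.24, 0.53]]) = [2.91, 2.64, 0.61, 0.02]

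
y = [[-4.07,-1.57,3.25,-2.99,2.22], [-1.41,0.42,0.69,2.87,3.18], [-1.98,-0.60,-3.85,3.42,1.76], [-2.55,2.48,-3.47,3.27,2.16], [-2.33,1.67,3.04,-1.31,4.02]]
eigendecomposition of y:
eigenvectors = [[-0.07+0.00j, -0.42+0.00j, -0.08+0.16j, -0.08-0.16j, 0.87+0.00j],  [(0.59+0j), 0.19+0.00j, (0.02+0.41j), 0.02-0.41j, -0.18+0.00j],  [0.26+0.00j, 0.25+0.00j, (-0.69+0j), -0.69-0.00j, 0.06+0.00j],  [(0.58+0j), 0.55+0.00j, -0.45-0.27j, -0.45+0.27j, (0.31+0j)],  [(0.49+0j), -0.65+0.00j, (0.21-0.03j), (0.21+0.03j), (0.33+0j)]]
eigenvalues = [(6.39+0j), (1.94+0j), (-2.39+2.22j), (-2.39-2.22j), (-3.75+0j)]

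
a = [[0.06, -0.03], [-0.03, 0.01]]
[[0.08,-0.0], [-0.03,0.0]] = a @ [[0.86, -0.24],[-0.85, -0.46]]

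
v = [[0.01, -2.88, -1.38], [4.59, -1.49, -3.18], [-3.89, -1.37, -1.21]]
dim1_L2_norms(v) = [3.19, 5.78, 4.3]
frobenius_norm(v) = 7.88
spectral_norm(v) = 6.40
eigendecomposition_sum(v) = [[(0.1+1.45j), (-0.81-0.38j), (0.15-0.72j)], [2.34-0.45j, (-0.45+1.39j), (-1.2-0.1j)], [-1.77+0.17j, (0.44-1j), (0.89+0.16j)]] + [[(0.1-1.45j), -0.81+0.38j, (0.15+0.72j)], [(2.34+0.45j), (-0.45-1.39j), -1.20+0.10j], [-1.77-0.17j, 0.44+1.00j, 0.89-0.16j]] + [[(-0.2+0j), -1.26-0.00j, (-1.68-0j)], [(-0.09+0j), -0.58-0.00j, -0.77-0.00j], [(-0.35+0j), (-2.24-0j), (-2.98-0j)]]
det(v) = -34.97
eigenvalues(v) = [(0.54+3j), (0.54-3j), (-3.76+0j)]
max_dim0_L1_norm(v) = 8.49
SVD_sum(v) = [[1.0, -0.21, -0.44],[5.09, -1.09, -2.25],[-2.46, 0.53, 1.09]] + [[-1.15,-2.05,-1.61],[-0.41,-0.73,-0.57],[-1.31,-2.33,-1.83]] + [[0.16, -0.61, 0.67],[-0.09, 0.33, -0.36],[-0.12, 0.44, -0.47]]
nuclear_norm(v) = 12.06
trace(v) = -2.69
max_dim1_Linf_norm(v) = 4.59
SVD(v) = [[-0.17, -0.64, 0.75], [-0.89, -0.23, -0.40], [0.43, -0.73, -0.53]] @ diag([6.396110877292971, 4.431742289423521, 1.23370414829072]) @ [[-0.9, 0.19, 0.4], [0.40, 0.72, 0.56], [0.18, -0.67, 0.72]]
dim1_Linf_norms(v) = [2.88, 4.59, 3.89]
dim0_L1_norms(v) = [8.49, 5.74, 5.77]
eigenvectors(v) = [[0.05-0.44j,(0.05+0.44j),0.48+0.00j], [-0.72+0.00j,-0.72-0.00j,(0.22+0j)], [(0.53+0.05j),(0.53-0.05j),(0.85+0j)]]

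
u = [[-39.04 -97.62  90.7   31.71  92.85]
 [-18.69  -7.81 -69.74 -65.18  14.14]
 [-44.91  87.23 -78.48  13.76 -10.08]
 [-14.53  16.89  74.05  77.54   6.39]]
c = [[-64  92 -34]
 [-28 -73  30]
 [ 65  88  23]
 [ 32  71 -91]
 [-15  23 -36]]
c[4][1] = 23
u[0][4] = 92.85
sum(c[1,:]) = -71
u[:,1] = [-97.62, -7.81, 87.23, 16.89]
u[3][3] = 77.54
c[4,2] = -36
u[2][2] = -78.48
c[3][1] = 71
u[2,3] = 13.76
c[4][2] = -36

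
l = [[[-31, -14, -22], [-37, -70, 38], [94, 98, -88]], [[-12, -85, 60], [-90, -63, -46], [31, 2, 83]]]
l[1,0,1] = -85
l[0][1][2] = 38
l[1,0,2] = 60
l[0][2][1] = 98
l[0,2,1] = 98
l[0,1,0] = -37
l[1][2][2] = 83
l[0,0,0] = -31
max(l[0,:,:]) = 98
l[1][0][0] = -12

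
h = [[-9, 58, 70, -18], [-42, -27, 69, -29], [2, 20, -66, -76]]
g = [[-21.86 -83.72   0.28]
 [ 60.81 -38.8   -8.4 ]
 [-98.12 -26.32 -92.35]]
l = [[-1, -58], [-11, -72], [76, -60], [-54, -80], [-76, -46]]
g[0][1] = -83.72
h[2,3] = -76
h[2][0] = 2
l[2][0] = 76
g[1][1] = -38.8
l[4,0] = -76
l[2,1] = -60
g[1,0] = 60.81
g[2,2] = -92.35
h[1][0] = -42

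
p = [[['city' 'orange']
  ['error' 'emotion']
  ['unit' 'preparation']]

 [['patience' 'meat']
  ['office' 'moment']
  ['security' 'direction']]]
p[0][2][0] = 'unit'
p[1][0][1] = 'meat'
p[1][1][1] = 'moment'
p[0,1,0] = 'error'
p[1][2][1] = 'direction'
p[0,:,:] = [['city', 'orange'], ['error', 'emotion'], ['unit', 'preparation']]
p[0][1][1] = 'emotion'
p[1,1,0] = 'office'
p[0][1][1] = 'emotion'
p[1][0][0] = 'patience'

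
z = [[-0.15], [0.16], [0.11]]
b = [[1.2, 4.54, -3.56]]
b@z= [[0.15]]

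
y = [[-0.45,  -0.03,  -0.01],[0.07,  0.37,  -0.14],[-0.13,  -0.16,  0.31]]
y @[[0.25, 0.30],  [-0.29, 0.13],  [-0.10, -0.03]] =[[-0.10, -0.14], [-0.08, 0.07], [-0.02, -0.07]]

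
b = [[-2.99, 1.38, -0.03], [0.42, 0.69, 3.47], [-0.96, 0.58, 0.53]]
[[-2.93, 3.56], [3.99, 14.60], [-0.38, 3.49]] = b @ [[0.34, -0.53], [-1.36, 1.52], [1.38, 3.97]]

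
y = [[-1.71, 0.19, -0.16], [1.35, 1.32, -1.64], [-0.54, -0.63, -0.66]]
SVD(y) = [[-0.42, -0.81, -0.41], [0.9, -0.43, -0.06], [-0.13, -0.39, 0.91]] @ diag([2.675226590278406, 1.570644488374875, 0.8606036147989394]) @ [[0.75, 0.45, -0.49], [0.64, -0.3, 0.70], [0.16, -0.84, -0.51]]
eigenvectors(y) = [[0.06, 0.92, -0.03], [0.96, -0.24, 0.58], [-0.26, 0.3, 0.82]]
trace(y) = -1.05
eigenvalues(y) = [1.84, -1.81, -1.08]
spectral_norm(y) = 2.68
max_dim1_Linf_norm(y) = 1.71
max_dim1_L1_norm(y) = 4.31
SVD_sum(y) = [[-0.83, -0.5, 0.55], [1.80, 1.07, -1.19], [-0.27, -0.16, 0.18]] + [[-0.82, 0.39, -0.89], [-0.44, 0.21, -0.48], [-0.40, 0.19, -0.43]] + [[-0.06, 0.30, 0.18], [-0.01, 0.04, 0.02], [0.13, -0.66, -0.4]]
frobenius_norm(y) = 3.22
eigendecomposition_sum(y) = [[0.05, 0.10, -0.07], [0.74, 1.52, -1.04], [-0.20, -0.40, 0.28]] + [[-1.75, 0.08, -0.13], [0.45, -0.02, 0.03], [-0.57, 0.03, -0.04]] + [[-0.01,0.01,0.04],  [0.16,-0.18,-0.63],  [0.23,-0.25,-0.89]]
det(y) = 3.62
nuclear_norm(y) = 5.11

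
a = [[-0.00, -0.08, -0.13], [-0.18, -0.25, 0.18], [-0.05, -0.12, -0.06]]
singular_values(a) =[0.37, 0.19, 0.01]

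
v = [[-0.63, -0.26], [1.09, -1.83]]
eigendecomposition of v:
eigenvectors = [[0.63,0.28],[0.78,0.96]]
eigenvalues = [-0.95, -1.51]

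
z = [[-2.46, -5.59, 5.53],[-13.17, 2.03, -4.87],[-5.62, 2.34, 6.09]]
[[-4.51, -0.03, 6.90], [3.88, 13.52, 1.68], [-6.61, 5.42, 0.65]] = z @ [[0.04, -0.94, -0.33], [-0.18, 0.32, -0.93], [-0.98, -0.10, 0.16]]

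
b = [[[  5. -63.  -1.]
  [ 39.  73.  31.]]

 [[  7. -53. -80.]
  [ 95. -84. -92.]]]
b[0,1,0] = 39.0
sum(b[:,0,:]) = -185.0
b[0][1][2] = 31.0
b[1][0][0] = 7.0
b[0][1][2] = 31.0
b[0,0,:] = [5.0, -63.0, -1.0]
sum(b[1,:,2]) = -172.0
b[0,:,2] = [-1.0, 31.0]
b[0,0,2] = -1.0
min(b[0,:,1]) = -63.0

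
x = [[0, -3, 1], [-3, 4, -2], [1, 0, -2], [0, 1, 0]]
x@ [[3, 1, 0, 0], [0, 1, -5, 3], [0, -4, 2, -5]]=[[0, -7, 17, -14], [-9, 9, -24, 22], [3, 9, -4, 10], [0, 1, -5, 3]]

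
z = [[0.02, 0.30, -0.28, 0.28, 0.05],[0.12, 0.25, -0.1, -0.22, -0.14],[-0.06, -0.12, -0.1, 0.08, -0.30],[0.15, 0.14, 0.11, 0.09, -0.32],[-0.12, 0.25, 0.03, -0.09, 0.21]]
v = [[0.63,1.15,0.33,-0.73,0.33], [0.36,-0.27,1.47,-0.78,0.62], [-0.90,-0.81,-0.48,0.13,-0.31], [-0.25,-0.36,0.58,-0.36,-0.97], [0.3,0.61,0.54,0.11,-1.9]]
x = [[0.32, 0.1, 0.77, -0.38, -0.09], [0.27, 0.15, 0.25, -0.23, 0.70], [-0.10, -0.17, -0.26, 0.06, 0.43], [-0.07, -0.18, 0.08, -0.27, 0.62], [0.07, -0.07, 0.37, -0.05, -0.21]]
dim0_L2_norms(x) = [0.44, 0.31, 0.93, 0.53, 1.05]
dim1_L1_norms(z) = [0.93, 0.83, 0.66, 0.81, 0.7]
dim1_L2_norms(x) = [0.93, 0.84, 0.54, 0.71, 0.44]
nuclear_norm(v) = 6.90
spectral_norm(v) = 2.31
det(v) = -0.41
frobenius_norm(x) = 1.60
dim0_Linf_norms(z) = [0.15, 0.3, 0.28, 0.28, 0.32]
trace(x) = -0.27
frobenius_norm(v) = 3.69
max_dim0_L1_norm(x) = 2.05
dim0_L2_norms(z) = [0.24, 0.5, 0.33, 0.39, 0.51]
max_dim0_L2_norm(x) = 1.05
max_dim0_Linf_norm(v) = 1.9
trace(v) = -2.38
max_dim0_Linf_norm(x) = 0.77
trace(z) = 0.47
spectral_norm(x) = 1.14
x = z @ v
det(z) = -0.00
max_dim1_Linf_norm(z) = 0.32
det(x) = 0.00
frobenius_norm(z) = 0.91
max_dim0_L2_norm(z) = 0.51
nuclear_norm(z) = 1.87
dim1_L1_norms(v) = [3.17, 3.5, 2.63, 2.52, 3.46]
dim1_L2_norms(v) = [1.57, 1.83, 1.35, 1.26, 2.09]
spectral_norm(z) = 0.54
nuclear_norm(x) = 2.69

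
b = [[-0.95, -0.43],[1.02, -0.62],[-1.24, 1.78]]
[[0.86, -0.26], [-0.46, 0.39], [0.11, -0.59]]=b @ [[-0.71, 0.32], [-0.43, -0.11]]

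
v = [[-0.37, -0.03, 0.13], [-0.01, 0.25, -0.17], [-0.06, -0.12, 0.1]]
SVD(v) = [[-0.85,-0.51,-0.16], [0.41,-0.81,0.41], [-0.34,0.28,0.90]] @ diag([0.42740386525737534, 0.30253207994775383, 0.0005258949907135975]) @ [[0.77, 0.39, -0.5], [0.59, -0.73, 0.33], [-0.24, -0.55, -0.8]]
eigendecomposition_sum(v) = [[-0.37, 0.00, 0.11],[-0.02, 0.0, 0.01],[-0.05, 0.00, 0.02]] + [[0.00,-0.00,-0.0], [0.00,-0.00,-0.0], [0.00,-0.00,-0.0]] + [[-0.0, -0.03, 0.02], [0.01, 0.25, -0.18], [-0.01, -0.12, 0.08]]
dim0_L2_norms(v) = [0.37, 0.28, 0.24]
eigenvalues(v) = [-0.35, -0.0, 0.33]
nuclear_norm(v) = 0.73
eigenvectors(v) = [[-0.99,0.24,0.12], [-0.06,0.55,-0.89], [-0.15,0.80,0.43]]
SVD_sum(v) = [[-0.28, -0.14, 0.18], [0.14, 0.07, -0.09], [-0.11, -0.06, 0.07]] + [[-0.09,  0.11,  -0.05],[-0.15,  0.18,  -0.08],[0.05,  -0.06,  0.03]] + [[0.0, 0.00, 0.00],[-0.00, -0.00, -0.0],[-0.00, -0.0, -0.0]]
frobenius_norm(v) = 0.52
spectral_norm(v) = 0.43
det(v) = 0.00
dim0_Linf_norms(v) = [0.37, 0.25, 0.17]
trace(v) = -0.02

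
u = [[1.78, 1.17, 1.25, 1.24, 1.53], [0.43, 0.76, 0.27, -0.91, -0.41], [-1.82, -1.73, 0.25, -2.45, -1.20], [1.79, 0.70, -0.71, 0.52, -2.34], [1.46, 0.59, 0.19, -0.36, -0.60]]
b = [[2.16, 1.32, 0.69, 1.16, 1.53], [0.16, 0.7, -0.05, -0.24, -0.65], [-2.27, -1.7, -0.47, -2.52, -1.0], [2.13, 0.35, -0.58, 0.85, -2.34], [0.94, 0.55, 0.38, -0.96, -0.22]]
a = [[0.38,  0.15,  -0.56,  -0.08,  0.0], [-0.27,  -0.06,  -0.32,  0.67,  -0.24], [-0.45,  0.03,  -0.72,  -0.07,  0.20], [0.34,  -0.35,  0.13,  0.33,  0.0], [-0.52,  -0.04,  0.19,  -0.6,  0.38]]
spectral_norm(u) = 4.81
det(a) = 0.00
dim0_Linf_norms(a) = [0.52, 0.35, 0.72, 0.67, 0.38]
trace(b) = 3.02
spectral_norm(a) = 1.16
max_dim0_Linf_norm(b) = 2.52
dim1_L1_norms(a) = [1.17, 1.56, 1.47, 1.15, 1.73]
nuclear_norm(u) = 11.08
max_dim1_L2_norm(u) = 3.72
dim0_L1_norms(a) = [1.96, 0.63, 1.92, 1.75, 0.82]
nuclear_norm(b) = 10.90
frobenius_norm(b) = 6.38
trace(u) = 2.71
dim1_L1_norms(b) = [6.86, 1.8, 7.96, 6.25, 3.05]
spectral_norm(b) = 5.21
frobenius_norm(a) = 1.77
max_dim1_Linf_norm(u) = 2.45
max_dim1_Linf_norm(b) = 2.52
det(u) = -6.95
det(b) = 2.04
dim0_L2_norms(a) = [0.9, 0.39, 0.99, 0.96, 0.49]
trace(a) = 0.31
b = a + u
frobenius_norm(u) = 6.21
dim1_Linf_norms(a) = [0.56, 0.67, 0.72, 0.35, 0.6]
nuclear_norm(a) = 3.31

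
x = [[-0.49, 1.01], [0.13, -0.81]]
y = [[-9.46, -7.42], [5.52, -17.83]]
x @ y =[[10.21,-14.37], [-5.7,13.48]]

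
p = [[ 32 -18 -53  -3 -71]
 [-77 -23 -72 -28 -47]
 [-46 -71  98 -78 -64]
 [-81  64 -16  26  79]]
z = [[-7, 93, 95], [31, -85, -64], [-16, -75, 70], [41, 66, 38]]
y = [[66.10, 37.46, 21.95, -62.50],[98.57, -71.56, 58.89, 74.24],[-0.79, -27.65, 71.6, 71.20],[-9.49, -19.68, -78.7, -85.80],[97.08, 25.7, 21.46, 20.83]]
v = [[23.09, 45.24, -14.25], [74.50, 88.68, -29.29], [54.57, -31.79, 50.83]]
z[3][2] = 38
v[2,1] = -31.79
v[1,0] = 74.5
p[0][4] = -71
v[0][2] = -14.25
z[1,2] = -64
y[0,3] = -62.5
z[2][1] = -75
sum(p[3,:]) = 72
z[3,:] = [41, 66, 38]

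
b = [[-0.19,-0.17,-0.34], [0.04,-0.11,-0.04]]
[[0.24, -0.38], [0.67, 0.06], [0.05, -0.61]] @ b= [[-0.06, 0.00, -0.07], [-0.12, -0.12, -0.23], [-0.03, 0.06, 0.01]]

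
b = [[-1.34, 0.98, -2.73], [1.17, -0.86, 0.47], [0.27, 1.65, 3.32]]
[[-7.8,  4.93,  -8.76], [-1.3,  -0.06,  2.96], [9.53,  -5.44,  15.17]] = b @ [[-4.32, 1.52, 4.2],[-2.05, 0.92, 3.6],[4.24, -2.22, 2.44]]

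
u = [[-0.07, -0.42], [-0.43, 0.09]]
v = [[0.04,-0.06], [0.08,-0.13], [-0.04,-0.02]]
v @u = [[0.02, -0.02], [0.05, -0.05], [0.01, 0.02]]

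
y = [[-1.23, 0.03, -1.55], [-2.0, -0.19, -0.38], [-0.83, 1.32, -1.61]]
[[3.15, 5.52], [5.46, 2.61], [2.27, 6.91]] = y @[[-2.78, -0.88], [0.19, 1.22], [0.18, -2.84]]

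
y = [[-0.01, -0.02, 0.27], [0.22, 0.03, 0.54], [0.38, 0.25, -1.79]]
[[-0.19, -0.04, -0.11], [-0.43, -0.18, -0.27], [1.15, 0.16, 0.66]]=y @ [[-0.03,-0.45,-0.2], [-0.71,0.18,-0.06], [-0.75,-0.16,-0.42]]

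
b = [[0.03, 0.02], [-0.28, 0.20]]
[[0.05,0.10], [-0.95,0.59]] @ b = [[-0.03, 0.02], [-0.19, 0.10]]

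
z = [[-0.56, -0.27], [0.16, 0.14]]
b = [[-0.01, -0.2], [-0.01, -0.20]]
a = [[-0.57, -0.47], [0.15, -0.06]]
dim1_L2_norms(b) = [0.2, 0.2]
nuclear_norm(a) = 0.88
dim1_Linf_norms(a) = [0.57, 0.15]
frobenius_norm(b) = 0.28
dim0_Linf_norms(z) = [0.56, 0.27]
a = z + b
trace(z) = -0.42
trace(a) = -0.63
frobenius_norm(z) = 0.66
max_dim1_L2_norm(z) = 0.62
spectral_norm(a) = 0.74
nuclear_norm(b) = 0.28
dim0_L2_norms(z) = [0.58, 0.3]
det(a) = 0.10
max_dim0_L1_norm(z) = 0.72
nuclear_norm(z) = 0.71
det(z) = -0.04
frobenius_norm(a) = 0.76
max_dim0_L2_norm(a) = 0.59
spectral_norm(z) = 0.65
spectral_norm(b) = 0.28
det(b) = 0.00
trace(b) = -0.21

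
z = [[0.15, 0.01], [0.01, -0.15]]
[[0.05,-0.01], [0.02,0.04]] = z @ [[0.34, -0.08], [-0.08, -0.27]]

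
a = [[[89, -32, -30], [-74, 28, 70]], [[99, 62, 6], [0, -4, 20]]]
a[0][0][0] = 89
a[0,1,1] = 28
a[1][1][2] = 20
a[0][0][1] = -32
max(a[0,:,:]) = 89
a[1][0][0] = 99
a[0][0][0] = 89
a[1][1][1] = -4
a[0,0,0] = 89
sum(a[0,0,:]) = 27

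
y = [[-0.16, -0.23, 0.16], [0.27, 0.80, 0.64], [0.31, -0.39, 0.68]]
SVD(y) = [[0.06, 0.30, -0.95], [-0.93, -0.33, -0.16], [-0.37, 0.89, 0.26]] @ diag([1.1007716225565083, 0.8266247227694395, 0.20541032759006972]) @ [[-0.34, -0.56, -0.76],[0.17, -0.83, 0.53],[0.93, -0.05, -0.37]]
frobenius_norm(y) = 1.39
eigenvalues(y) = [(-0.21+0j), (0.76+0.55j), (0.76-0.55j)]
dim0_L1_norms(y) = [0.74, 1.42, 1.48]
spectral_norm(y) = 1.10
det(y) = -0.19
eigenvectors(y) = [[0.94+0.00j, (0.1-0.16j), (0.1+0.16j)], [(-0.03+0j), -0.78+0.00j, -0.78-0.00j], [-0.34+0.00j, 0.00-0.60j, 0.6j]]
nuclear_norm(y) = 2.13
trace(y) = 1.32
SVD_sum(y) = [[-0.02, -0.03, -0.05], [0.35, 0.57, 0.78], [0.14, 0.22, 0.31]] + [[0.04, -0.21, 0.13],[-0.05, 0.23, -0.15],[0.12, -0.61, 0.39]] + [[-0.18, 0.01, 0.07], [-0.03, 0.00, 0.01], [0.05, -0.00, -0.02]]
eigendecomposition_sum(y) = [[(-0.19-0j), -0.02-0.00j, 0.05-0.00j], [(0.01+0j), 0.00+0.00j, (-0+0j)], [0.07+0.00j, (0.01+0j), -0.02+0.00j]] + [[(0.02+0.05j), (-0.1+0.05j), (0.05+0.12j)], [0.13-0.16j, 0.40+0.26j, 0.32-0.45j], [0.12+0.10j, -0.20+0.31j, 0.35+0.25j]] + [[0.02-0.05j, -0.10-0.05j, (0.05-0.12j)],[0.13+0.16j, 0.40-0.26j, 0.32+0.45j],[(0.12-0.1j), (-0.2-0.31j), (0.35-0.25j)]]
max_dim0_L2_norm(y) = 0.95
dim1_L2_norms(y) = [0.32, 1.06, 0.84]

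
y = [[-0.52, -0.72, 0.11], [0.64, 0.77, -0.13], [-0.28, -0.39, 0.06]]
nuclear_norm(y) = 1.48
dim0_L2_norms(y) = [0.87, 1.12, 0.18]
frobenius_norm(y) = 1.43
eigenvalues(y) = [(0.15+0.18j), (0.15-0.18j), 0j]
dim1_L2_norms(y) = [0.89, 1.01, 0.48]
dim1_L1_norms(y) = [1.35, 1.54, 0.73]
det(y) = 0.00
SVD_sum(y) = [[-0.54, -0.7, 0.11], [0.61, 0.79, -0.13], [-0.29, -0.38, 0.06]] + [[0.02, -0.02, -0.00], [0.03, -0.02, -0.0], [0.01, -0.01, -0.00]] + [[-0.00, -0.0, -0.0], [-0.0, -0.00, -0.0], [0.00, 0.0, 0.0]]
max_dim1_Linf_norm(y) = 0.77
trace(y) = 0.31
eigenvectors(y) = [[-0.69+0.00j, (-0.69-0j), (0.15+0j)], [0.59+0.17j, (0.59-0.17j), (0.04+0j)], [-0.38+0.00j, (-0.38-0j), 0.99+0.00j]]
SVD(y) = [[-0.62, -0.61, -0.49], [0.70, -0.71, -0.02], [-0.34, -0.36, 0.87]] @ diag([1.4324816692751179, 0.04894835803970206, 0.0005704699729760862]) @ [[0.61,0.78,-0.13],[-0.78,0.62,0.08],[0.14,0.05,0.99]]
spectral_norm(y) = 1.43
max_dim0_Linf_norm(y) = 0.77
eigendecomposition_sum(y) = [[(-0.26+0.4j), -0.36+0.31j, 0.05-0.07j], [0.32-0.28j, (0.39-0.18j), -0.07+0.05j], [-0.14+0.22j, -0.19+0.17j, 0.03-0.04j]] + [[(-0.26-0.4j),(-0.36-0.31j),(0.05+0.07j)], [(0.32+0.28j),0.39+0.18j,(-0.07-0.05j)], [(-0.14-0.22j),(-0.19-0.17j),0.03+0.04j]] + [[-0.00+0.00j, (-0+0j), -0j], [-0.00+0.00j, -0.00+0.00j, -0j], [-0.00+0.00j, (-0+0j), -0j]]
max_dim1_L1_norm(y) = 1.54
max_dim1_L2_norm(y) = 1.01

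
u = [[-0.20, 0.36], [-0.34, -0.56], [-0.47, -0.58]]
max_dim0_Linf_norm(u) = 0.58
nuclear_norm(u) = 1.38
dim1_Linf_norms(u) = [0.36, 0.56, 0.58]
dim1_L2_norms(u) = [0.41, 0.66, 0.75]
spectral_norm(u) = 1.01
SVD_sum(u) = [[0.11, 0.17],[-0.34, -0.56],[-0.39, -0.63]] + [[-0.31, 0.19], [0.0, -0.00], [-0.08, 0.05]]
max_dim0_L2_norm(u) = 0.88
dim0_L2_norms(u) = [0.61, 0.88]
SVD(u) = [[0.20, 0.96], [-0.65, -0.0], [-0.73, 0.27]] @ diag([1.0089302336721246, 0.37169851167621387]) @ [[0.52, 0.85],[-0.85, 0.52]]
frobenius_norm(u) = 1.08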